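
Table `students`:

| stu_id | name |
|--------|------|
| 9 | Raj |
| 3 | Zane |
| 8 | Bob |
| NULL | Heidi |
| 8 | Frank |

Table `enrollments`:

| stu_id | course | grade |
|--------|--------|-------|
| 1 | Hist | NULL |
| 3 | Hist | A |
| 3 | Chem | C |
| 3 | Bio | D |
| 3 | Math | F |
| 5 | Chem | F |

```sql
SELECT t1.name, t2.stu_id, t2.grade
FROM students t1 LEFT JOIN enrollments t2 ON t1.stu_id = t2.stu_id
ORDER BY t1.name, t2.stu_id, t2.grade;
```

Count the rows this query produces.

8

LEFT JOIN keeps every row from `students`; unmatched rows get NULL for `enrollments`'s columns.
Matching on t1.stu_id = t2.stu_id. A NULL in a compared column never satisfies the condition.
- stu_id=9: no t2 row matches, row kept with t2 columns NULL.
- stu_id=3: 4 matching t2 row(s), so 4 row(s) emitted.
- stu_id=8: no t2 row matches, row kept with t2 columns NULL.
- stu_id=NULL: no t2 row matches, row kept with t2 columns NULL.
- stu_id=8: no t2 row matches, row kept with t2 columns NULL.
Total: 4 matched + 4 padded = 8 rows.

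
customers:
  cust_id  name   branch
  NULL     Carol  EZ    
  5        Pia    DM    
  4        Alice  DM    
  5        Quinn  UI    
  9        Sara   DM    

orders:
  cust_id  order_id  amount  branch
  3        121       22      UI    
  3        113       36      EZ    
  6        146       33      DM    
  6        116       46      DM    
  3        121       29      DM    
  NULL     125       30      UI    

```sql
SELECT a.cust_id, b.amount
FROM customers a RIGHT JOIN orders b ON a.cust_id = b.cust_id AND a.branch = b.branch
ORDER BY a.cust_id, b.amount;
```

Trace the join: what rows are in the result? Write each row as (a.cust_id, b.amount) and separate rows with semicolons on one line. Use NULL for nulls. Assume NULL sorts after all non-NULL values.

RIGHT JOIN keeps every row from `orders`; unmatched rows get NULL for `customers`'s columns.
Matching on a.cust_id = b.cust_id AND a.branch = b.branch. A NULL in a compared column never satisfies the condition.
- a row (cust_id=NULL, branch=EZ): no match.
- a row (cust_id=5, branch=DM): no match.
- a row (cust_id=4, branch=DM): no match.
- a row (cust_id=5, branch=UI): no match.
- a row (cust_id=9, branch=DM): no match.
- plus 6 unmatched b row(s), each kept with NULL a columns.
After projecting and ordering:
a.cust_id | b.amount
NULL | 22
NULL | 29
NULL | 30
NULL | 33
NULL | 36
NULL | 46

(NULL, 22); (NULL, 29); (NULL, 30); (NULL, 33); (NULL, 36); (NULL, 46)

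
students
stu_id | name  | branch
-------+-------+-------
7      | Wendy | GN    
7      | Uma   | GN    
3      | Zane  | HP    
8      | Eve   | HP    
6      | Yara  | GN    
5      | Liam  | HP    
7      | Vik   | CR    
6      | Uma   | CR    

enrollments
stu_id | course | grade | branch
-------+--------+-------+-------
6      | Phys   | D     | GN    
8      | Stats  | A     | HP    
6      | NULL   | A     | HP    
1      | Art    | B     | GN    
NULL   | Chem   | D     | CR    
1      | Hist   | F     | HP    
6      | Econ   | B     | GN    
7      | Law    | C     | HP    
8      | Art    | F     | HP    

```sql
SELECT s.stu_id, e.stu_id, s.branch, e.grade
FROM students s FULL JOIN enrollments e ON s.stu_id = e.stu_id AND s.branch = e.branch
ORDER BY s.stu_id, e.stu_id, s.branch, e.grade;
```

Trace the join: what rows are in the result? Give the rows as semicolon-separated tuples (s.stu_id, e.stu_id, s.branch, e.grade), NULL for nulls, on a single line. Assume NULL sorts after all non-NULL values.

FULL OUTER JOIN keeps every row from both sides; unmatched rows get NULL for the other side's columns.
Matching on s.stu_id = e.stu_id AND s.branch = e.branch. A NULL in a compared column never satisfies the condition.
- s (stu_id=7, branch=GN) has no partner → padded with NULL.
- s (stu_id=7, branch=GN) has no partner → padded with NULL.
- s (stu_id=3, branch=HP) has no partner → padded with NULL.
- s (stu_id=8, branch=HP) pairs with 2 row(s) of e.
- s (stu_id=6, branch=GN) pairs with 2 row(s) of e.
- s (stu_id=5, branch=HP) has no partner → padded with NULL.
- s (stu_id=7, branch=CR) has no partner → padded with NULL.
- s (stu_id=6, branch=CR) has no partner → padded with NULL.
- 5 e row(s) had no s match → kept, s columns NULL.

(3, NULL, HP, NULL); (5, NULL, HP, NULL); (6, 6, GN, B); (6, 6, GN, D); (6, NULL, CR, NULL); (7, NULL, CR, NULL); (7, NULL, GN, NULL); (7, NULL, GN, NULL); (8, 8, HP, A); (8, 8, HP, F); (NULL, 1, NULL, B); (NULL, 1, NULL, F); (NULL, 6, NULL, A); (NULL, 7, NULL, C); (NULL, NULL, NULL, D)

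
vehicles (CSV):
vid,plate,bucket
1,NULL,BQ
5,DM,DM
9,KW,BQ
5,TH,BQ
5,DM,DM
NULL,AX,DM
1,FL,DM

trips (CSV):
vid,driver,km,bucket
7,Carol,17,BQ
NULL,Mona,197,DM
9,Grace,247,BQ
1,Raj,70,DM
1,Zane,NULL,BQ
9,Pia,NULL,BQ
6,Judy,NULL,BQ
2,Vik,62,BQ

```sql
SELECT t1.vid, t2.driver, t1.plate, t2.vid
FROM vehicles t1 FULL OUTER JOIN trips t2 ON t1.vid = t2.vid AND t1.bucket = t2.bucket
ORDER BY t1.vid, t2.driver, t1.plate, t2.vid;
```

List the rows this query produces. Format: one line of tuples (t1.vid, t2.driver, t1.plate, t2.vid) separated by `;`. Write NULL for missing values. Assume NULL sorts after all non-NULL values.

(1, Raj, FL, 1); (1, Zane, NULL, 1); (5, NULL, DM, NULL); (5, NULL, DM, NULL); (5, NULL, TH, NULL); (9, Grace, KW, 9); (9, Pia, KW, 9); (NULL, Carol, NULL, 7); (NULL, Judy, NULL, 6); (NULL, Mona, NULL, NULL); (NULL, Vik, NULL, 2); (NULL, NULL, AX, NULL)

FULL OUTER JOIN keeps every row from both sides; unmatched rows get NULL for the other side's columns.
Matching on t1.vid = t2.vid AND t1.bucket = t2.bucket. A NULL in a compared column never satisfies the condition.
Matched pairs: 4; unmatched t1 rows kept: 4; unmatched t2 rows kept: 4.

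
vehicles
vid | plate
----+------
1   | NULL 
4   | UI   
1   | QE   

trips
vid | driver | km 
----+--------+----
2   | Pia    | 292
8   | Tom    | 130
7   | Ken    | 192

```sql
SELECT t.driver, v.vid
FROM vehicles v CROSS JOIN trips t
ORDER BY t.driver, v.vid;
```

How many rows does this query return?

9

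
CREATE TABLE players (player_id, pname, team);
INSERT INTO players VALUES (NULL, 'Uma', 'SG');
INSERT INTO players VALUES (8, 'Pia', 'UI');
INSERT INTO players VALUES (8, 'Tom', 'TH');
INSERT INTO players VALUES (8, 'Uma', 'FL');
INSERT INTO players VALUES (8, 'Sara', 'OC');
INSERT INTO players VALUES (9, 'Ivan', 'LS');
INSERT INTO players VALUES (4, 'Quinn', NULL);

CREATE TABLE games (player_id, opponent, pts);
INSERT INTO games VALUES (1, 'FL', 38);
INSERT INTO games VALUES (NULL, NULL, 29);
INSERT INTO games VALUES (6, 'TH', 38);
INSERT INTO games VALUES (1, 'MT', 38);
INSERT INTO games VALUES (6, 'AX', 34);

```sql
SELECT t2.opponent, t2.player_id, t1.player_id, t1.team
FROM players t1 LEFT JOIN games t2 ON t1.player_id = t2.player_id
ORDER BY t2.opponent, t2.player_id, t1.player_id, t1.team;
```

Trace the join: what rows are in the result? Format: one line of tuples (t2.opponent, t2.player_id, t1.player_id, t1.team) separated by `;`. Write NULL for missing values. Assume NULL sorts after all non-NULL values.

LEFT JOIN keeps every row from `players`; unmatched rows get NULL for `games`'s columns.
Matching on t1.player_id = t2.player_id. A NULL in a compared column never satisfies the condition.
Matched pairs: 0; unmatched t1 rows kept: 7.

(NULL, NULL, 4, NULL); (NULL, NULL, 8, FL); (NULL, NULL, 8, OC); (NULL, NULL, 8, TH); (NULL, NULL, 8, UI); (NULL, NULL, 9, LS); (NULL, NULL, NULL, SG)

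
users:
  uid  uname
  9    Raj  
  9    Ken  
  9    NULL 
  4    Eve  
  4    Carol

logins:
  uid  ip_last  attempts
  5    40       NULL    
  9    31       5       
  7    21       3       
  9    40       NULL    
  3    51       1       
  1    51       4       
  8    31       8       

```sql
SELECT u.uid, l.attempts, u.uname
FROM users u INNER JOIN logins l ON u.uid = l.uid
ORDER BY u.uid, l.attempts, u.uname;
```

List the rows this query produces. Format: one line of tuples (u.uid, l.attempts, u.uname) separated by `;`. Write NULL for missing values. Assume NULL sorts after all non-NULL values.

INNER JOIN keeps only pairs where the ON condition holds.
Matching on u.uid = l.uid.
- uid=9: 2 matching l row(s), so 2 row(s) emitted.
- uid=9: 2 matching l row(s), so 2 row(s) emitted.
- uid=9: 2 matching l row(s), so 2 row(s) emitted.
- uid=4: no matching l row, dropped.
- uid=4: no matching l row, dropped.
After projecting and ordering:
u.uid | l.attempts | u.uname
9 | 5 | Ken
9 | 5 | Raj
9 | 5 | NULL
9 | NULL | Ken
9 | NULL | Raj
9 | NULL | NULL

(9, 5, Ken); (9, 5, Raj); (9, 5, NULL); (9, NULL, Ken); (9, NULL, Raj); (9, NULL, NULL)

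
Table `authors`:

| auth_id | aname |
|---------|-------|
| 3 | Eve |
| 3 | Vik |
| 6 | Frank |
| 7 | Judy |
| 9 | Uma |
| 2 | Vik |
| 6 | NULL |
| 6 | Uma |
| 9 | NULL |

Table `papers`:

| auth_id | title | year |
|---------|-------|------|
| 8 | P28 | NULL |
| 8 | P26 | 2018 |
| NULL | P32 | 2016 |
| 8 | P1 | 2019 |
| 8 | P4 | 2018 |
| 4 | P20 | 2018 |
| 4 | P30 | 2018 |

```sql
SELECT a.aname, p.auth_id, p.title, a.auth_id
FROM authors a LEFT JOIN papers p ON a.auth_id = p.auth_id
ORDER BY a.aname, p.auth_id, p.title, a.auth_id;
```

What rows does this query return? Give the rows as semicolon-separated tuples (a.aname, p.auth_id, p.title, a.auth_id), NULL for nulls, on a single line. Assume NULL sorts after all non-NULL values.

(Eve, NULL, NULL, 3); (Frank, NULL, NULL, 6); (Judy, NULL, NULL, 7); (Uma, NULL, NULL, 6); (Uma, NULL, NULL, 9); (Vik, NULL, NULL, 2); (Vik, NULL, NULL, 3); (NULL, NULL, NULL, 6); (NULL, NULL, NULL, 9)

LEFT JOIN keeps every row from `authors`; unmatched rows get NULL for `papers`'s columns.
Matching on a.auth_id = p.auth_id. A NULL in a compared column never satisfies the condition.
- auth_id=3: no p row matches, row kept with p columns NULL.
- auth_id=3: no p row matches, row kept with p columns NULL.
- auth_id=6: no p row matches, row kept with p columns NULL.
- auth_id=7: no p row matches, row kept with p columns NULL.
- auth_id=9: no p row matches, row kept with p columns NULL.
- auth_id=2: no p row matches, row kept with p columns NULL.
- auth_id=6: no p row matches, row kept with p columns NULL.
- auth_id=6: no p row matches, row kept with p columns NULL.
- auth_id=9: no p row matches, row kept with p columns NULL.
After projecting and ordering:
a.aname | p.auth_id | p.title | a.auth_id
Eve | NULL | NULL | 3
Frank | NULL | NULL | 6
Judy | NULL | NULL | 7
Uma | NULL | NULL | 6
Uma | NULL | NULL | 9
Vik | NULL | NULL | 2
Vik | NULL | NULL | 3
NULL | NULL | NULL | 6
NULL | NULL | NULL | 9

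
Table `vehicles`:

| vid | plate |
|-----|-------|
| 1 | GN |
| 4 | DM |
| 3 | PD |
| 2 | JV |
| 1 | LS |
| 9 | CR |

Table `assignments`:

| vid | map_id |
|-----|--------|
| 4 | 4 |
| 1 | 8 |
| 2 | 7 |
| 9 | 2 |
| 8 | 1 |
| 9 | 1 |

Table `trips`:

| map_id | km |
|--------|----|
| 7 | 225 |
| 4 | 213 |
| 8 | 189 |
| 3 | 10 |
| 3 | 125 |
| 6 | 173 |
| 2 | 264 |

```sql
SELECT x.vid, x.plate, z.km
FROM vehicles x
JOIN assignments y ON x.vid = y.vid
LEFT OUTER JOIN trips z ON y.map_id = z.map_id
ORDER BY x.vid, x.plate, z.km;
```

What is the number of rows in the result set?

Evaluate left to right. First `vehicles x INNER JOIN assignments y` on vid: 6 row(s).
Then LEFT JOIN `trips z` on map_id: each of those 6 rows is kept; rows whose y.map_id has no match in z get NULL for z's columns.
Result: 6 row(s).

6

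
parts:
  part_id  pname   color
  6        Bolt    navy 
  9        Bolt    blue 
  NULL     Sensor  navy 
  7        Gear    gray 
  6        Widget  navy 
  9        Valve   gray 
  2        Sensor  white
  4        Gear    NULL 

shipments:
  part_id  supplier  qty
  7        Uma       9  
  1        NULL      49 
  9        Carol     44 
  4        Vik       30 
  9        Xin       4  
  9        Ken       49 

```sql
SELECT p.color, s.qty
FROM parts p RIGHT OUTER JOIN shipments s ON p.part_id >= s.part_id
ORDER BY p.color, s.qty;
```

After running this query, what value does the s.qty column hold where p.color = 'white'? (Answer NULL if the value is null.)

RIGHT JOIN keeps every row from `shipments`; unmatched rows get NULL for `parts`'s columns.
Matching on p.part_id >= s.part_id. A NULL in a compared column never satisfies the condition.
- part_id=6: 2 matching s row(s), so 2 row(s) emitted.
- part_id=9: 6 matching s row(s), so 6 row(s) emitted.
- part_id=NULL: no matching s row.
- part_id=7: 3 matching s row(s), so 3 row(s) emitted.
- part_id=6: 2 matching s row(s), so 2 row(s) emitted.
- part_id=9: 6 matching s row(s), so 6 row(s) emitted.
- part_id=2: 1 matching s row(s), so 1 row(s) emitted.
- part_id=4: 2 matching s row(s), so 2 row(s) emitted.
- every s row matched at least one p row.

49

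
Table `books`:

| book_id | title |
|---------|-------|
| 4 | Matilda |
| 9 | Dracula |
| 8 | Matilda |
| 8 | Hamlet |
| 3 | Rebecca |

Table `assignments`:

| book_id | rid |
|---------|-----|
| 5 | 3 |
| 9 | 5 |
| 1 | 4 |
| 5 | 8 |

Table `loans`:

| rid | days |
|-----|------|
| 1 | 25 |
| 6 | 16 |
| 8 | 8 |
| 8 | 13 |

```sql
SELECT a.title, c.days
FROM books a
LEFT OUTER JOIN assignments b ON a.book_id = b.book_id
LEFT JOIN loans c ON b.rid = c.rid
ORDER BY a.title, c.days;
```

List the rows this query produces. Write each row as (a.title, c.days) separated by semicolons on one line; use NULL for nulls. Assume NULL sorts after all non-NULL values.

(Dracula, NULL); (Hamlet, NULL); (Matilda, NULL); (Matilda, NULL); (Rebecca, NULL)

Joins associate left-to-right: books LEFT JOIN assignments on book_id gives 5 intermediate row(s).
Then LEFT JOIN `loans c` on rid: each of those 5 rows is kept; rows whose b.rid has no match in c get NULL for c's columns.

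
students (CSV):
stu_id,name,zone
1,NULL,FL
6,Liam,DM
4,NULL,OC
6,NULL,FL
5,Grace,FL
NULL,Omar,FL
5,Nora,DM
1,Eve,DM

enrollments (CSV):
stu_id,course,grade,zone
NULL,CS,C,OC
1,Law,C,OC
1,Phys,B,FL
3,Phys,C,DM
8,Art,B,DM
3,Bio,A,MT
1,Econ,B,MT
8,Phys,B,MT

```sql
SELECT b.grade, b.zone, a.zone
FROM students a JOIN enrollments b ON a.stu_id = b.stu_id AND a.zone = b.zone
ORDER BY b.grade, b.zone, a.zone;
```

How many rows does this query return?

1

INNER JOIN keeps only pairs where the ON condition holds.
Matching on a.stu_id = b.stu_id AND a.zone = b.zone. A NULL in a compared column never satisfies the condition.
Matched pairs: 1.
Total: 1 rows.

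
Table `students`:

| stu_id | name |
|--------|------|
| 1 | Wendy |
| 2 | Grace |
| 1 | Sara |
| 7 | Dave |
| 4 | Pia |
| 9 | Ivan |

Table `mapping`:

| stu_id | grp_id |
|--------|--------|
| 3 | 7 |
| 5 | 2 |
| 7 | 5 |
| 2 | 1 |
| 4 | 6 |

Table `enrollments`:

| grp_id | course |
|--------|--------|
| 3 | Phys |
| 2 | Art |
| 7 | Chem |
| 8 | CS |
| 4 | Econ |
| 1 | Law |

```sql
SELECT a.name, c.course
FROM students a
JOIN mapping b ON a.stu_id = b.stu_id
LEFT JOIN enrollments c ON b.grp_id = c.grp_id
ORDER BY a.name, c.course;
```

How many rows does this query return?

Step 1 — a INNER JOIN b on stu_id → 3 row(s).
Then LEFT JOIN `enrollments c` on grp_id: each of those 3 rows is kept; rows whose b.grp_id has no match in c get NULL for c's columns.
Result: 3 row(s).

3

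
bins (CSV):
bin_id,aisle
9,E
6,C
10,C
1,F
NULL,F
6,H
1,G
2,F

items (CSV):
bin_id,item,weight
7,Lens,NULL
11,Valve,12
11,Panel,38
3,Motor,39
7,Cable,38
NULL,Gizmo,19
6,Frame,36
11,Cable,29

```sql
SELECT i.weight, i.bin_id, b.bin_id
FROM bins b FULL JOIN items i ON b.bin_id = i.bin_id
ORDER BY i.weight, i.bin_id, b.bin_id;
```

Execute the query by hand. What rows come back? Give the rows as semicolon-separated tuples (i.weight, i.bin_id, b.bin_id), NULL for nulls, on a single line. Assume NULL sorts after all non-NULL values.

(12, 11, NULL); (19, NULL, NULL); (29, 11, NULL); (36, 6, 6); (36, 6, 6); (38, 7, NULL); (38, 11, NULL); (39, 3, NULL); (NULL, 7, NULL); (NULL, NULL, 1); (NULL, NULL, 1); (NULL, NULL, 2); (NULL, NULL, 9); (NULL, NULL, 10); (NULL, NULL, NULL)

FULL OUTER JOIN keeps every row from both sides; unmatched rows get NULL for the other side's columns.
Matching on b.bin_id = i.bin_id. A NULL in a compared column never satisfies the condition.
- b[0] bin_id=9 → no match; kept with NULLs on the i side.
- b[1] bin_id=6 → 1 match(es) in i → 1 row(s).
- b[2] bin_id=10 → no match; kept with NULLs on the i side.
- b[3] bin_id=1 → no match; kept with NULLs on the i side.
- b[4] bin_id=NULL → no match; kept with NULLs on the i side.
- b[5] bin_id=6 → 1 match(es) in i → 1 row(s).
- b[6] bin_id=1 → no match; kept with NULLs on the i side.
- b[7] bin_id=2 → no match; kept with NULLs on the i side.
- 7 row(s) from i found no b partner → padded with NULL.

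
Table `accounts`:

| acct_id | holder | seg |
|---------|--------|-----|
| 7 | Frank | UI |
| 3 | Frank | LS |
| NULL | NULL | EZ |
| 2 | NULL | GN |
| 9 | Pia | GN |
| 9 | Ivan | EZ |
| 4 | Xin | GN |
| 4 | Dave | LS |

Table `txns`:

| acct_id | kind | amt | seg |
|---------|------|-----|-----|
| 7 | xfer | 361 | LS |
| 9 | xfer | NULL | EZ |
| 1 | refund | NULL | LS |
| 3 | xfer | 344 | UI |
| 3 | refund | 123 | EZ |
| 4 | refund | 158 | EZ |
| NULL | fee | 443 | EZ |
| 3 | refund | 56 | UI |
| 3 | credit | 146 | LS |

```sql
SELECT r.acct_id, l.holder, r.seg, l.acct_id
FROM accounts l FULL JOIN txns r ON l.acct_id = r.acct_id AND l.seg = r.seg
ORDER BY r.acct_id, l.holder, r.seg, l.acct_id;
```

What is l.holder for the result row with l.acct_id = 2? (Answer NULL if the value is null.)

FULL OUTER JOIN keeps every row from both sides; unmatched rows get NULL for the other side's columns.
Matching on l.acct_id = r.acct_id AND l.seg = r.seg. A NULL in a compared column never satisfies the condition.
Matched pairs: 2; unmatched l rows kept: 6; unmatched r rows kept: 7.

NULL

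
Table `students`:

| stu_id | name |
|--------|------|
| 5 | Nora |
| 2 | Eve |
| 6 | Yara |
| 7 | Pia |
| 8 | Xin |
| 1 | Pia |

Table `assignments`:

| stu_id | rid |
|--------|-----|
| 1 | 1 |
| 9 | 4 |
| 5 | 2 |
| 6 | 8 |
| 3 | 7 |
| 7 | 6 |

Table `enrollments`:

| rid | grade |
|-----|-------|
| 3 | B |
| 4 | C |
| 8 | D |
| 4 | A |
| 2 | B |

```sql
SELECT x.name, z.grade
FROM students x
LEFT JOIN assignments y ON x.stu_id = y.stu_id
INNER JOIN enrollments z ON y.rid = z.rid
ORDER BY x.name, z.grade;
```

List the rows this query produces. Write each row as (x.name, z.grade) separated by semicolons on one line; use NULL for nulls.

Step 1 — x LEFT JOIN y on stu_id → 6 row(s).
Then INNER JOIN `enrollments z` on rid: keep only rows whose y.rid appears in z.

(Nora, B); (Yara, D)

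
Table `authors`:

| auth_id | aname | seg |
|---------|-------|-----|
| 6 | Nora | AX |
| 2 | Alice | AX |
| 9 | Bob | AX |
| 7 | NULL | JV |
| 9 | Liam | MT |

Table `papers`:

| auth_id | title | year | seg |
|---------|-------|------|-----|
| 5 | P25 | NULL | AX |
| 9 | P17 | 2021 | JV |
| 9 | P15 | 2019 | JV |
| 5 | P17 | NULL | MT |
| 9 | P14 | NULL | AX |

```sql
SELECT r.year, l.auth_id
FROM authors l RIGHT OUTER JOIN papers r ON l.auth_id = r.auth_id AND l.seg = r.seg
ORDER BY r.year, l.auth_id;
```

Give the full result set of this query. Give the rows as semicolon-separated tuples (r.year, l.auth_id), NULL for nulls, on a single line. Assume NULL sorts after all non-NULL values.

(2019, NULL); (2021, NULL); (NULL, 9); (NULL, NULL); (NULL, NULL)

RIGHT JOIN keeps every row from `papers`; unmatched rows get NULL for `authors`'s columns.
Matching on l.auth_id = r.auth_id AND l.seg = r.seg.
- l row (auth_id=6, seg=AX): no match.
- l row (auth_id=2, seg=AX): no match.
- l row (auth_id=9, seg=AX): matches 1 r row(s) → 1 output row(s).
- l row (auth_id=7, seg=JV): no match.
- l row (auth_id=9, seg=MT): no match.
- 4 row(s) from r found no l partner → padded with NULL.
After projecting and ordering:
r.year | l.auth_id
2019 | NULL
2021 | NULL
NULL | 9
NULL | NULL
NULL | NULL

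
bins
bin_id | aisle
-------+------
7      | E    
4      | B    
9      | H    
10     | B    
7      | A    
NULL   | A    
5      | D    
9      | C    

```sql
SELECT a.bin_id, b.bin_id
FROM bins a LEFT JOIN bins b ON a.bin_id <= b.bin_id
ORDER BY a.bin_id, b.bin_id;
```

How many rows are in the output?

31

LEFT JOIN keeps every row from `bins a`; unmatched rows get NULL for `bins b`'s columns.
Matching on a.bin_id <= b.bin_id. A NULL in a compared column never satisfies the condition.
- a row (bin_id=7): matches 5 b row(s) → 5 output row(s).
- a row (bin_id=4): matches 7 b row(s) → 7 output row(s).
- a row (bin_id=9): matches 3 b row(s) → 3 output row(s).
- a row (bin_id=10): matches 1 b row(s) → 1 output row(s).
- a row (bin_id=7): matches 5 b row(s) → 5 output row(s).
- a row (bin_id=NULL): no match → kept, b columns NULL.
- a row (bin_id=5): matches 6 b row(s) → 6 output row(s).
- a row (bin_id=9): matches 3 b row(s) → 3 output row(s).
Total: 30 matched + 1 padded = 31 rows.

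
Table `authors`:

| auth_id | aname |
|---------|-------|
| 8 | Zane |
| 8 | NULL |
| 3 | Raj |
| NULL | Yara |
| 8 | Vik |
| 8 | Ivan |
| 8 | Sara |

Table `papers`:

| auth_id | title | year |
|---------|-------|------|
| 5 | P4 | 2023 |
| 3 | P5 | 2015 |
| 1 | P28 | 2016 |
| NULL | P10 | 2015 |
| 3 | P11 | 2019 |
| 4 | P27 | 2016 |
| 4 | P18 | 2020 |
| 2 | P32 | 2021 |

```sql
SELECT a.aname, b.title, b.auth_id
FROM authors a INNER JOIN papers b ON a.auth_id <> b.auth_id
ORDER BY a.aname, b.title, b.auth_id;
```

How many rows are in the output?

40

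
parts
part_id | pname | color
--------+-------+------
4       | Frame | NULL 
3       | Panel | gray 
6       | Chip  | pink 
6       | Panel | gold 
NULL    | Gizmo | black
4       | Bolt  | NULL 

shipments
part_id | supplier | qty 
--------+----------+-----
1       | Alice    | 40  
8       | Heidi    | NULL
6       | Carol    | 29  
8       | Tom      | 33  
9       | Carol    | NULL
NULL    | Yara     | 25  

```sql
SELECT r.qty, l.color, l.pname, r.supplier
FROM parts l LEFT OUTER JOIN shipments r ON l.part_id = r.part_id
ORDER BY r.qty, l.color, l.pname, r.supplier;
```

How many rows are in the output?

LEFT JOIN keeps every row from `parts`; unmatched rows get NULL for `shipments`'s columns.
Matching on l.part_id = r.part_id. A NULL in a compared column never satisfies the condition.
- l row (part_id=4): no match → kept, r columns NULL.
- l row (part_id=3): no match → kept, r columns NULL.
- l row (part_id=6): matches 1 r row(s) → 1 output row(s).
- l row (part_id=6): matches 1 r row(s) → 1 output row(s).
- l row (part_id=NULL): no match → kept, r columns NULL.
- l row (part_id=4): no match → kept, r columns NULL.
Total: 2 matched + 4 padded = 6 rows.

6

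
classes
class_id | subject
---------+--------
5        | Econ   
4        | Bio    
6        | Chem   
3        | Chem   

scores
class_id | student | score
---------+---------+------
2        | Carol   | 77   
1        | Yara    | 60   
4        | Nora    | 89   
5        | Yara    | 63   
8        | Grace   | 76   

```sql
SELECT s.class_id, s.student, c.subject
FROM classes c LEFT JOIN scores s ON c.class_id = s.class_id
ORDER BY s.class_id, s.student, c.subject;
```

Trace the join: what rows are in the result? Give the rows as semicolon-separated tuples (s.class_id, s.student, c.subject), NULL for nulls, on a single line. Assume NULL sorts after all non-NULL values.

LEFT JOIN keeps every row from `classes`; unmatched rows get NULL for `scores`'s columns.
Matching on c.class_id = s.class_id.
Matched pairs: 2; unmatched c rows kept: 2.

(4, Nora, Bio); (5, Yara, Econ); (NULL, NULL, Chem); (NULL, NULL, Chem)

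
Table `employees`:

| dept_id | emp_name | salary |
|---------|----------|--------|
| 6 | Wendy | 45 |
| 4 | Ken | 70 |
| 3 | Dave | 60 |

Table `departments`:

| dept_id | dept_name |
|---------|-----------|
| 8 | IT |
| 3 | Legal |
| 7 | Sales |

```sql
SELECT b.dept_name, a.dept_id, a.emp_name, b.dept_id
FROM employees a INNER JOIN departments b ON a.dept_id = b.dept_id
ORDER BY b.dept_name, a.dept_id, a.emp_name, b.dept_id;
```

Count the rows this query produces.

1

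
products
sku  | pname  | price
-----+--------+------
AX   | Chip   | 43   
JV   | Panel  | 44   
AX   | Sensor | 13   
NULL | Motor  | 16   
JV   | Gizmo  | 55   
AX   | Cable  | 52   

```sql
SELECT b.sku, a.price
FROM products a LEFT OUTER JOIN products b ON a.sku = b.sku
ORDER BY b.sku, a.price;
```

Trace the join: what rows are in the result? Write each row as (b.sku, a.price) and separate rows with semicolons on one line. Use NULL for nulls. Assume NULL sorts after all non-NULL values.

(AX, 13); (AX, 13); (AX, 13); (AX, 43); (AX, 43); (AX, 43); (AX, 52); (AX, 52); (AX, 52); (JV, 44); (JV, 44); (JV, 55); (JV, 55); (NULL, 16)

LEFT JOIN keeps every row from `products a`; unmatched rows get NULL for `products b`'s columns.
Matching on a.sku = b.sku. A NULL in a compared column never satisfies the condition.
- sku=AX: 3 matching b row(s), so 3 row(s) emitted.
- sku=JV: 2 matching b row(s), so 2 row(s) emitted.
- sku=AX: 3 matching b row(s), so 3 row(s) emitted.
- sku=NULL: no b row matches, row kept with b columns NULL.
- sku=JV: 2 matching b row(s), so 2 row(s) emitted.
- sku=AX: 3 matching b row(s), so 3 row(s) emitted.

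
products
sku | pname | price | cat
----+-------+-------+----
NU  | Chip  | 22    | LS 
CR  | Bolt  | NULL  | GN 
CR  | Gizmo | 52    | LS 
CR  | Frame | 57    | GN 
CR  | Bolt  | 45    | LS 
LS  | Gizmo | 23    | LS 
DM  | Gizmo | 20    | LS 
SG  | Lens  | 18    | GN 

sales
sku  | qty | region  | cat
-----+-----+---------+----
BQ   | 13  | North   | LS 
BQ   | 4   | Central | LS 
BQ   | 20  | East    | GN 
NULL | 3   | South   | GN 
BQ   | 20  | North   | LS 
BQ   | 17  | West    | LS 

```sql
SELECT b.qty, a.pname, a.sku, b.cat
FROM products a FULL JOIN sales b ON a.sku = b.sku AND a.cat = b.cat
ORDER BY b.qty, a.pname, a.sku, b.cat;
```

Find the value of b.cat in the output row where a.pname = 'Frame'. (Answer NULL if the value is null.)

NULL

FULL OUTER JOIN keeps every row from both sides; unmatched rows get NULL for the other side's columns.
Matching on a.sku = b.sku AND a.cat = b.cat. A NULL in a compared column never satisfies the condition.
Matched pairs: 0; unmatched a rows kept: 8; unmatched b rows kept: 6.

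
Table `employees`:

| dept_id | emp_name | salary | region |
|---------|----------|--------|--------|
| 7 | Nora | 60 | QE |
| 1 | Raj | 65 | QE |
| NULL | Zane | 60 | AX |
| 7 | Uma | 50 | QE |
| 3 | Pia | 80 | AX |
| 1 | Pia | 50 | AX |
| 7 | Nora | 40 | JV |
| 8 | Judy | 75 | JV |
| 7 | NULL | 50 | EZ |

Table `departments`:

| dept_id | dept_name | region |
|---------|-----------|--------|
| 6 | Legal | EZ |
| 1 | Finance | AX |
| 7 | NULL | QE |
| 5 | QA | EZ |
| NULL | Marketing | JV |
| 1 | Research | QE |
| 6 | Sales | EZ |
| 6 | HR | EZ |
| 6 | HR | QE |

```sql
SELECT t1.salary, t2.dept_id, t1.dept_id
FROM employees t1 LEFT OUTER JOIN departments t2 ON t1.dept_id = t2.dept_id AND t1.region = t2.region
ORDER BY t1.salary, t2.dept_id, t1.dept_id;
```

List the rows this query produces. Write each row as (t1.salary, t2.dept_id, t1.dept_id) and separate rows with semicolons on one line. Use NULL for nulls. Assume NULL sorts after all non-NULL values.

(40, NULL, 7); (50, 1, 1); (50, 7, 7); (50, NULL, 7); (60, 7, 7); (60, NULL, NULL); (65, 1, 1); (75, NULL, 8); (80, NULL, 3)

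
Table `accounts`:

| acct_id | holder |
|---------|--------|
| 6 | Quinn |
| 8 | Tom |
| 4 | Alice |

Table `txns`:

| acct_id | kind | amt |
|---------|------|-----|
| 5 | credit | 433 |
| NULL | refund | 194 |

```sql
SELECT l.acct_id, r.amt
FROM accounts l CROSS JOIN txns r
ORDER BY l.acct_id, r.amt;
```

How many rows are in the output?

CROSS JOIN pairs every row of `accounts` with every row of `txns`: 3 × 2 = 6 rows.

6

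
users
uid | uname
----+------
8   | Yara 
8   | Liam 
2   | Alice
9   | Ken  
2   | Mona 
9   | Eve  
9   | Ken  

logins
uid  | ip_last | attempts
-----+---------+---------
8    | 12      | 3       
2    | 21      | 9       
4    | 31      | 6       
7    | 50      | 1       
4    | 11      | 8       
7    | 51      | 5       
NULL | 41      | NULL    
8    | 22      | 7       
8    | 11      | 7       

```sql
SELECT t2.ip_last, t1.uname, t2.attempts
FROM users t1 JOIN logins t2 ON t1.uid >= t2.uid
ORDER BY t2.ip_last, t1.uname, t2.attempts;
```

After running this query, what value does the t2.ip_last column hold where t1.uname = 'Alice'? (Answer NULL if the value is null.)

21

INNER JOIN keeps only pairs where the ON condition holds.
Matching on t1.uid >= t2.uid. A NULL in a compared column never satisfies the condition.
Matched pairs: 42.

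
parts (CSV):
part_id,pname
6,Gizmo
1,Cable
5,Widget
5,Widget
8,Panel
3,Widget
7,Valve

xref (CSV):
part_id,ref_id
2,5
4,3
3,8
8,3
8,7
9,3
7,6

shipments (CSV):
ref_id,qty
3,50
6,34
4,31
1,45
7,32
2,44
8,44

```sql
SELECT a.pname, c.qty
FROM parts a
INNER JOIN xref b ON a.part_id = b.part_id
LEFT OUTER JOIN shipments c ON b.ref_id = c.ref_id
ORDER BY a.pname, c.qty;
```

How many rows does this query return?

4

Step 1 — a INNER JOIN b on part_id → 4 row(s).
Then LEFT JOIN `shipments c` on ref_id: each of those 4 rows is kept; rows whose b.ref_id has no match in c get NULL for c's columns.
Result: 4 row(s).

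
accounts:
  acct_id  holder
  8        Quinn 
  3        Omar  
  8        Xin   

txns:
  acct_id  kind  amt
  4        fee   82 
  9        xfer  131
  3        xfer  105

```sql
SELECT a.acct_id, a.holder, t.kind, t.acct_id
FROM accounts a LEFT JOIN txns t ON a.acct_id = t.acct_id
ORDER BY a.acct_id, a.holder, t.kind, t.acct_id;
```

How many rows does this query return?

LEFT JOIN keeps every row from `accounts`; unmatched rows get NULL for `txns`'s columns.
Matching on a.acct_id = t.acct_id.
- a[0] acct_id=8 → no match; kept with NULLs on the t side.
- a[1] acct_id=3 → 1 match(es) in t → 1 row(s).
- a[2] acct_id=8 → no match; kept with NULLs on the t side.
Total: 1 matched + 2 padded = 3 rows.

3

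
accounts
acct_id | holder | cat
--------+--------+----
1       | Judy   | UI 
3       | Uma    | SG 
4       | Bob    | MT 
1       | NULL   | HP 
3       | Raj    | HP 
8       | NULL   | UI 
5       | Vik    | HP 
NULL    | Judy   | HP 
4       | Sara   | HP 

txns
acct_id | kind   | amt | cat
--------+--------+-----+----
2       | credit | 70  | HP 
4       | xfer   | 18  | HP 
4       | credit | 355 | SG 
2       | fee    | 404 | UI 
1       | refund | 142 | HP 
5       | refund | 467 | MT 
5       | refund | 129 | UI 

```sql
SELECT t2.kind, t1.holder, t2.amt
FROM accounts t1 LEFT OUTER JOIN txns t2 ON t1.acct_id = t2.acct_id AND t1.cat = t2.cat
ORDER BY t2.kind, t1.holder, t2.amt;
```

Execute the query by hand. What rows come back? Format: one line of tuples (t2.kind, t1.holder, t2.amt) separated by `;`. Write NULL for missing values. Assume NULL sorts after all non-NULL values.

(refund, NULL, 142); (xfer, Sara, 18); (NULL, Bob, NULL); (NULL, Judy, NULL); (NULL, Judy, NULL); (NULL, Raj, NULL); (NULL, Uma, NULL); (NULL, Vik, NULL); (NULL, NULL, NULL)

LEFT JOIN keeps every row from `accounts`; unmatched rows get NULL for `txns`'s columns.
Matching on t1.acct_id = t2.acct_id AND t1.cat = t2.cat. A NULL in a compared column never satisfies the condition.
Matched pairs: 2; unmatched t1 rows kept: 7.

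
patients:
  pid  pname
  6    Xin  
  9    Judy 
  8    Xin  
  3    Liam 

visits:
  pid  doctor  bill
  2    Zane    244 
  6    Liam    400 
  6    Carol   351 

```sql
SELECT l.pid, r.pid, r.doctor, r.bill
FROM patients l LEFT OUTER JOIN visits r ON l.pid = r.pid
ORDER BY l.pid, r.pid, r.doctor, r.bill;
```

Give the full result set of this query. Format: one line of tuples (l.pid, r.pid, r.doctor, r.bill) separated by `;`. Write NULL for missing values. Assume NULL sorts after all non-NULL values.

(3, NULL, NULL, NULL); (6, 6, Carol, 351); (6, 6, Liam, 400); (8, NULL, NULL, NULL); (9, NULL, NULL, NULL)

LEFT JOIN keeps every row from `patients`; unmatched rows get NULL for `visits`'s columns.
Matching on l.pid = r.pid.
- l (pid=6) pairs with 2 row(s) of r.
- l (pid=9) has no partner → padded with NULL.
- l (pid=8) has no partner → padded with NULL.
- l (pid=3) has no partner → padded with NULL.
After projecting and ordering:
l.pid | r.pid | r.doctor | r.bill
3 | NULL | NULL | NULL
6 | 6 | Carol | 351
6 | 6 | Liam | 400
8 | NULL | NULL | NULL
9 | NULL | NULL | NULL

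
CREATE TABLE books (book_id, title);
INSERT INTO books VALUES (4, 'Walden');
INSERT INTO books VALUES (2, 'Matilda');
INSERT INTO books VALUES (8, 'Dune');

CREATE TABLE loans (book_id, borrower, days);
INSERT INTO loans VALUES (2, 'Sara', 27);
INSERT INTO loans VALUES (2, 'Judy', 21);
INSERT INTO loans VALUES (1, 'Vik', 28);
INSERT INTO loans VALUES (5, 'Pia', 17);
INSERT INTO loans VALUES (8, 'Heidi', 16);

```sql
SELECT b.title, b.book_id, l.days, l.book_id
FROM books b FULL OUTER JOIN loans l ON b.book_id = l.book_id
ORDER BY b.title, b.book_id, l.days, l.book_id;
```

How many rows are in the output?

FULL OUTER JOIN keeps every row from both sides; unmatched rows get NULL for the other side's columns.
Matching on b.book_id = l.book_id.
- b row (book_id=4): no match → kept, l columns NULL.
- b row (book_id=2): matches 2 l row(s) → 2 output row(s).
- b row (book_id=8): matches 1 l row(s) → 1 output row(s).
- 2 l row(s) had no b match → kept, b columns NULL.
Total: 3 matched + 3 padded = 6 rows.

6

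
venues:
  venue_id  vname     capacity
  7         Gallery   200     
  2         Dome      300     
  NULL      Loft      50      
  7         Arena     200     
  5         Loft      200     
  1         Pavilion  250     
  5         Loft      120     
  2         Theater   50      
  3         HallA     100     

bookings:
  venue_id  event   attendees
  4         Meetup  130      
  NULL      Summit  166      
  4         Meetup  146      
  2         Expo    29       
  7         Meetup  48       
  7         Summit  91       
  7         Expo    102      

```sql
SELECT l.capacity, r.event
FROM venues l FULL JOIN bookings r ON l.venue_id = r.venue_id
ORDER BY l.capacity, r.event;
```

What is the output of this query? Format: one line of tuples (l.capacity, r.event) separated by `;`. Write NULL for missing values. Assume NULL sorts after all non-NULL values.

FULL OUTER JOIN keeps every row from both sides; unmatched rows get NULL for the other side's columns.
Matching on l.venue_id = r.venue_id. A NULL in a compared column never satisfies the condition.
- l[0] venue_id=7 → 3 match(es) in r → 3 row(s).
- l[1] venue_id=2 → 1 match(es) in r → 1 row(s).
- l[2] venue_id=NULL → no match; kept with NULLs on the r side.
- l[3] venue_id=7 → 3 match(es) in r → 3 row(s).
- l[4] venue_id=5 → no match; kept with NULLs on the r side.
- l[5] venue_id=1 → no match; kept with NULLs on the r side.
- l[6] venue_id=5 → no match; kept with NULLs on the r side.
- l[7] venue_id=2 → 1 match(es) in r → 1 row(s).
- l[8] venue_id=3 → no match; kept with NULLs on the r side.
- 3 row(s) from r found no l partner → padded with NULL.

(50, Expo); (50, NULL); (100, NULL); (120, NULL); (200, Expo); (200, Expo); (200, Meetup); (200, Meetup); (200, Summit); (200, Summit); (200, NULL); (250, NULL); (300, Expo); (NULL, Meetup); (NULL, Meetup); (NULL, Summit)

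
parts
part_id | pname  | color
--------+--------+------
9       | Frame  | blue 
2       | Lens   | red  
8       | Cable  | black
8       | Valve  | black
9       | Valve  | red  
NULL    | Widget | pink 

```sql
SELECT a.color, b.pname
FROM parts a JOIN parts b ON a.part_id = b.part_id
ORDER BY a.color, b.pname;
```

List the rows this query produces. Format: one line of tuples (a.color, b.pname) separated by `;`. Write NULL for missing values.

INNER JOIN keeps only pairs where the ON condition holds.
Matching on a.part_id = b.part_id. A NULL in a compared column never satisfies the condition.
- a[0] part_id=9 → 2 match(es) in b → 2 row(s).
- a[1] part_id=2 → 1 match(es) in b → 1 row(s).
- a[2] part_id=8 → 2 match(es) in b → 2 row(s).
- a[3] part_id=8 → 2 match(es) in b → 2 row(s).
- a[4] part_id=9 → 2 match(es) in b → 2 row(s).
- a[5] part_id=NULL → no match; dropped.
After projecting and ordering:
a.color | b.pname
black | Cable
black | Cable
black | Valve
black | Valve
blue | Frame
blue | Valve
red | Frame
red | Lens
red | Valve

(black, Cable); (black, Cable); (black, Valve); (black, Valve); (blue, Frame); (blue, Valve); (red, Frame); (red, Lens); (red, Valve)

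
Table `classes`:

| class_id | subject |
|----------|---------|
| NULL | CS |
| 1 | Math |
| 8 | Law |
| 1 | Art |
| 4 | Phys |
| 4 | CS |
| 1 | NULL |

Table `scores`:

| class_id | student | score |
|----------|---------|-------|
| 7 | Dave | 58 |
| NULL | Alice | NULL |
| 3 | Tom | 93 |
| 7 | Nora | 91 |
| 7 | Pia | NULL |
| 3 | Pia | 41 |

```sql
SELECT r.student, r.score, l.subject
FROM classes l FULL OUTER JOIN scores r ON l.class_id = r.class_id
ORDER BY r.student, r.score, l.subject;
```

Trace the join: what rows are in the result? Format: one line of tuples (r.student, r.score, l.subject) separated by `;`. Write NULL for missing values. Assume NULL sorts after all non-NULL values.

FULL OUTER JOIN keeps every row from both sides; unmatched rows get NULL for the other side's columns.
Matching on l.class_id = r.class_id. A NULL in a compared column never satisfies the condition.
- l row (class_id=NULL): no match → kept, r columns NULL.
- l row (class_id=1): no match → kept, r columns NULL.
- l row (class_id=8): no match → kept, r columns NULL.
- l row (class_id=1): no match → kept, r columns NULL.
- l row (class_id=4): no match → kept, r columns NULL.
- l row (class_id=4): no match → kept, r columns NULL.
- l row (class_id=1): no match → kept, r columns NULL.
- 6 r row(s) had no l match → kept, l columns NULL.

(Alice, NULL, NULL); (Dave, 58, NULL); (Nora, 91, NULL); (Pia, 41, NULL); (Pia, NULL, NULL); (Tom, 93, NULL); (NULL, NULL, Art); (NULL, NULL, CS); (NULL, NULL, CS); (NULL, NULL, Law); (NULL, NULL, Math); (NULL, NULL, Phys); (NULL, NULL, NULL)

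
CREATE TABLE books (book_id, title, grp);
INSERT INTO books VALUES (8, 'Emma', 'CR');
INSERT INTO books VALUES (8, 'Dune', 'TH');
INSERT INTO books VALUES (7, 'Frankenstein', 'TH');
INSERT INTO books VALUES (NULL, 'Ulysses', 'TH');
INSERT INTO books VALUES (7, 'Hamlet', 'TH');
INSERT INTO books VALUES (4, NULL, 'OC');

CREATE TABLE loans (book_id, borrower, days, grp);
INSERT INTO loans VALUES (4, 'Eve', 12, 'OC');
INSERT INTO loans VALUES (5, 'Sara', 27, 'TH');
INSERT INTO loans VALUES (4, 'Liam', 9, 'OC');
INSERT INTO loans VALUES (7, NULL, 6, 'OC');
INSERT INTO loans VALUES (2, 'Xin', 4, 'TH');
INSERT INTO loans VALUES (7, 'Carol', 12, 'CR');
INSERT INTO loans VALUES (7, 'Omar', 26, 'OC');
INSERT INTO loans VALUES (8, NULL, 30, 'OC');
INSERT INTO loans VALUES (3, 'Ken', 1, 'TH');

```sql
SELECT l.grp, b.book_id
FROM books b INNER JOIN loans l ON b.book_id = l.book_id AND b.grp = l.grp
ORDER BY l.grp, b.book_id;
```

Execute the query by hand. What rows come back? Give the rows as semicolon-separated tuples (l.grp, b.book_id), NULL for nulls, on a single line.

(OC, 4); (OC, 4)

INNER JOIN keeps only pairs where the ON condition holds.
Matching on b.book_id = l.book_id AND b.grp = l.grp. A NULL in a compared column never satisfies the condition.
- b row (book_id=8, grp=CR): no match → dropped.
- b row (book_id=8, grp=TH): no match → dropped.
- b row (book_id=7, grp=TH): no match → dropped.
- b row (book_id=NULL, grp=TH): no match → dropped.
- b row (book_id=7, grp=TH): no match → dropped.
- b row (book_id=4, grp=OC): matches 2 l row(s) → 2 output row(s).
After projecting and ordering:
l.grp | b.book_id
OC | 4
OC | 4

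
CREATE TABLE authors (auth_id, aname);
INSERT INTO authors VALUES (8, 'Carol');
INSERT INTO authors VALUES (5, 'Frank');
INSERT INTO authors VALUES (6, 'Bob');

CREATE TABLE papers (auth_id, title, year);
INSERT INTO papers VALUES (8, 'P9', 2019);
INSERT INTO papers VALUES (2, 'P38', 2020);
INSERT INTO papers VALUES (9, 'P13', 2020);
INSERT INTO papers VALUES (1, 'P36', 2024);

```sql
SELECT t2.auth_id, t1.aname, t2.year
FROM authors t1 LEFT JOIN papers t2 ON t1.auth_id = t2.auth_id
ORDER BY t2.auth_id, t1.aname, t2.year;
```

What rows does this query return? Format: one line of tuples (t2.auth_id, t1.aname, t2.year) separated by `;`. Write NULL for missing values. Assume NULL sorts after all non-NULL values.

(8, Carol, 2019); (NULL, Bob, NULL); (NULL, Frank, NULL)

LEFT JOIN keeps every row from `authors`; unmatched rows get NULL for `papers`'s columns.
Matching on t1.auth_id = t2.auth_id.
- t1 (auth_id=8) pairs with 1 row(s) of t2.
- t1 (auth_id=5) has no partner → padded with NULL.
- t1 (auth_id=6) has no partner → padded with NULL.
After projecting and ordering:
t2.auth_id | t1.aname | t2.year
8 | Carol | 2019
NULL | Bob | NULL
NULL | Frank | NULL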